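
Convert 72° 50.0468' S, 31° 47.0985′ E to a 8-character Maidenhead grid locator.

Shift to the Maidenhead origin (180°W, 90°S): lon 211.78498, lat 17.16589.
Field: 211.78498/20 → 10 → K, 17.16589/10 → 1 → B; chars KB.
Square: 11.78498/2 → 5, 7.16589/1 → 7; chars 57.
Subsquare: 1.78498/0.0833333 → 21 → v, 0.16589/0.0416667 → 3 → d; chars vd.
Extended square: 0.03498/0.00833333 → 4, 0.04089/0.00416667 → 9; chars 49.

KB57vd49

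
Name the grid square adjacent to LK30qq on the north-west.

LK30pr

Longitude subsquare q = 16; −1 → 15 = p.
Latitude subsquare q = 16; +1 → 17 = r.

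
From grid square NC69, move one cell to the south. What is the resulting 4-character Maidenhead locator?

Latitude square 9; −1 → 8.
The longitude characters are unchanged.

NC68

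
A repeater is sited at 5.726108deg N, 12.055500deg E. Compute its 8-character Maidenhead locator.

JJ65ar64

Shift to the Maidenhead origin (180°W, 90°S): lon 192.05550, lat 95.72611.
Field (20°×10°, letters A–R): lon ⌊192.05550/20⌋ = 9 → J; lat ⌊95.72611/10⌋ = 9 → J.
Square (2°×1°, digits 0–9): lon ⌊12.05550/2⌋ = 6; lat ⌊5.72611/1⌋ = 5.
Subsquare (5′×2.5′, letters a–x): lon ⌊0.05550/0.0833333⌋ = 0 → a; lat ⌊0.72611/0.0416667⌋ = 17 → r.
Extended square (30″×15″, digits 0–9): lon ⌊0.05550/0.00833333⌋ = 6; lat ⌊0.01777/0.00416667⌋ = 4.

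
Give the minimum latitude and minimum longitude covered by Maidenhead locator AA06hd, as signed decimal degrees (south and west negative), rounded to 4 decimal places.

-83.8750, -179.4167

Field A=0, A=0: +0·20° lon, +0·10° lat → SW at lon -180°, lat -90°.
Square 0, 6: +0·2° lon, +6·1° lat → SW at lon -180°, lat -84°.
Subsquare h=7, d=3: +7·0.0833333° lon, +3·0.0416667° lat → SW at lon -179.417°, lat -83.875°.
latitude -83.8750, longitude -179.4167.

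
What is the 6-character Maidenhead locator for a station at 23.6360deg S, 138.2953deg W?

CG06ui

Offset from 180°W / 90°S: lon 41.7047°, lat 66.3640°.
Field (20°×10°, letters A–R): lon ⌊41.7047/20⌋ = 2 → C; lat ⌊66.3640/10⌋ = 6 → G.
Square (2°×1°, digits 0–9): lon ⌊1.7047/2⌋ = 0; lat ⌊6.3640/1⌋ = 6.
Subsquare (5′×2.5′, letters a–x): lon ⌊1.7047/0.0833333⌋ = 20 → u; lat ⌊0.3640/0.0416667⌋ = 8 → i.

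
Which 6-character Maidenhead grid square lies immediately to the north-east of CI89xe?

Longitude subsquare x = 23; +1 → 24, wraps to 0 = a, carry into square.
Longitude square 8; +1 → 9.
Latitude subsquare e = 4; +1 → 5 = f.

CI99af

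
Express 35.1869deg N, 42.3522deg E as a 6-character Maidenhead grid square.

Shift to the Maidenhead origin (180°W, 90°S): lon 222.3522, lat 125.1869.
Field (20°×10°, letters A–R): lon ⌊222.3522/20⌋ = 11 → L; lat ⌊125.1869/10⌋ = 12 → M.
Square (2°×1°, digits 0–9): lon ⌊2.3522/2⌋ = 1; lat ⌊5.1869/1⌋ = 5.
Subsquare (5′×2.5′, letters a–x): lon ⌊0.3522/0.0833333⌋ = 4 → e; lat ⌊0.1869/0.0416667⌋ = 4 → e.

LM15ee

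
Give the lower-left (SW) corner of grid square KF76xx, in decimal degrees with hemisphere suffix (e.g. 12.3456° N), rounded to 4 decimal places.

33.0417° S, 35.9167° E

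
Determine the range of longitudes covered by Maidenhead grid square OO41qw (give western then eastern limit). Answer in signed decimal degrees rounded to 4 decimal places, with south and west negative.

109.3333, 109.4167

Field O=14, O=14: +14·20° lon, +14·10° lat → SW at lon 100°, lat 50°.
Square 4, 1: +4·2° lon, +1·1° lat → SW at lon 108°, lat 51°.
Subsquare q=16, w=22: +16·0.0833333° lon, +22·0.0416667° lat → SW at lon 109.333°, lat 51.9167°.
Cell spans 0.0833333° lon × 0.0416667° lat.
west 109.3333, east 109.4167.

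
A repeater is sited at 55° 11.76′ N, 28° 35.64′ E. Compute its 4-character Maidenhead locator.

KO45

Offset from 180°W / 90°S: lon 208.59°, lat 145.20°.
Field: lon ⌊208.59/20⌋ = 10 → K; lat ⌊145.20/10⌋ = 14 → O.
Square: lon ⌊8.59/2⌋ = 4; lat ⌊5.20/1⌋ = 5.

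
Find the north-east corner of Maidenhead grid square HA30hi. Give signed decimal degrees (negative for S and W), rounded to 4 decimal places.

Field H=7, A=0: +7·20° lon, +0·10° lat → SW at lon -40°, lat -90°.
Square 3, 0: +3·2° lon, +0·1° lat → SW at lon -34°, lat -90°.
Subsquare h=7, i=8: +7·0.0833333° lon, +8·0.0416667° lat → SW at lon -33.4167°, lat -89.6667°.
Cell spans 0.0833333° lon × 0.0416667° lat. NE corner is SW corner plus one full cell.
latitude -89.6250, longitude -33.3333.

-89.6250, -33.3333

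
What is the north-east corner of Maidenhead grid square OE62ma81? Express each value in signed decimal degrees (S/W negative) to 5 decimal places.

Field O=14, E=4: +14·20° lon, +4·10° lat → SW at lon 100°, lat -50°.
Square 6, 2: +6·2° lon, +2·1° lat → SW at lon 112°, lat -48°.
Subsquare m=12, a=0: +12·0.0833333° lon, +0·0.0416667° lat → SW at lon 113°, lat -48°.
Extended square 8, 1: +8·0.00833333° lon, +1·0.00416667° lat → SW at lon 113.067°, lat -47.9958°.
Cell spans 0.00833333° lon × 0.00416667° lat. NE corner is SW corner plus one full cell.
latitude -47.99167, longitude 113.07500.

-47.99167, 113.07500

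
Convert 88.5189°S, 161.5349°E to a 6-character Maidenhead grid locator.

Add 180° to longitude and 90° to latitude: 341.5349, 1.4811.
Field: 341.5349/20 → 17 → R, 1.4811/10 → 0 → A; chars RA.
Square: 1.5349/2 → 0, 1.4811/1 → 1; chars 01.
Subsquare: 1.5349/0.0833333 → 18 → s, 0.4811/0.0416667 → 11 → l; chars sl.

RA01sl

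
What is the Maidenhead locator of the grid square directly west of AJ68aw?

AJ58xw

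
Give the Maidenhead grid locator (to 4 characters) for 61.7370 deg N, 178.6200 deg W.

AP01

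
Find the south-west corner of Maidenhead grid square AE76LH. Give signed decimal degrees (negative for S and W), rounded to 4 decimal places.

-43.7083, -165.0833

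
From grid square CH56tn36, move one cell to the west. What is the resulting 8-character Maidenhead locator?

Longitude extended square 3; −1 → 2.
The latitude characters are unchanged.

CH56tn26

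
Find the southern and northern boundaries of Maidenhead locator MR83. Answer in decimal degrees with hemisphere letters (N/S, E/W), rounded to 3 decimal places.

83.000° N, 84.000° N

Field M=12, R=17: +12·20° lon, +17·10° lat → SW at lon 60°, lat 80°.
Square 8, 3: +8·2° lon, +3·1° lat → SW at lon 76°, lat 83°.
Cell spans 2° lon × 1° lat.
south 83.000° N, north 84.000° N.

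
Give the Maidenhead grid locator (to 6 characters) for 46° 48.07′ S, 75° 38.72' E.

ME73te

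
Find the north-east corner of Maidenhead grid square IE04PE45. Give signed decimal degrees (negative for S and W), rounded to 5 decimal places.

-45.80833, -18.70833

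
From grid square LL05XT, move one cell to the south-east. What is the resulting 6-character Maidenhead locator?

LL15as

Longitude subsquare x = 23; +1 → 24, wraps to 0 = a, carry into square.
Longitude square 0; +1 → 1.
Latitude subsquare t = 19; −1 → 18 = s.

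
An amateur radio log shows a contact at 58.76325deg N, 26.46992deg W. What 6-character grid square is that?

Add 180° to longitude and 90° to latitude: 153.5301, 148.7632.
Field (20°×10°, letters A–R): 153.5301/20 → 7 → H, 148.7632/10 → 14 → O; chars HO.
Square (2°×1°, digits 0–9): 13.5301/2 → 6, 8.7632/1 → 8; chars 68.
Subsquare (5′×2.5′, letters a–x): 1.5301/0.0833333 → 18 → s, 0.7632/0.0416667 → 18 → s; chars ss.

HO68ss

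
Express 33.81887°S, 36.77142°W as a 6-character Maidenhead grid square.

Offset from 180°W / 90°S: lon 143.2286°, lat 56.1811°.
Field: 143.2286/20 → 7 → H, 56.1811/10 → 5 → F; chars HF.
Square: 3.2286/2 → 1, 6.1811/1 → 6; chars 16.
Subsquare: 1.2286/0.0833333 → 14 → o, 0.1811/0.0416667 → 4 → e; chars oe.

HF16oe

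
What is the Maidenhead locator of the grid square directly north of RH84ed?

RH84ee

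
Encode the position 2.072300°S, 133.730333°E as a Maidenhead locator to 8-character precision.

Offset from 180°W / 90°S: lon 313.73033°, lat 87.92770°.
Field (20°×10°, letters A–R): 313.73033/20 → 15 → P, 87.92770/10 → 8 → I; chars PI.
Square (2°×1°, digits 0–9): 13.73033/2 → 6, 7.92770/1 → 7; chars 67.
Subsquare (5′×2.5′, letters a–x): 1.73033/0.0833333 → 20 → u, 0.92770/0.0416667 → 22 → w; chars uw.
Extended square (30″×15″, digits 0–9): 0.06367/0.00833333 → 7, 0.01103/0.00416667 → 2; chars 72.

PI67uw72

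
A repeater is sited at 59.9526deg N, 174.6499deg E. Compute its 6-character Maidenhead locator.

RO79hw

Offset from 180°W / 90°S: lon 354.6499°, lat 149.9526°.
Field (20°×10°, letters A–R): 354.6499/20 → 17 → R, 149.9526/10 → 14 → O; chars RO.
Square (2°×1°, digits 0–9): 14.6499/2 → 7, 9.9526/1 → 9; chars 79.
Subsquare (5′×2.5′, letters a–x): 0.6499/0.0833333 → 7 → h, 0.9526/0.0416667 → 22 → w; chars hw.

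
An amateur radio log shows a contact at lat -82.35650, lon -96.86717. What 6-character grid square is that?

EA17np

Shift to the Maidenhead origin (180°W, 90°S): lon 83.1328, lat 7.6435.
Field: lon ⌊83.1328/20⌋ = 4 → E; lat ⌊7.6435/10⌋ = 0 → A.
Square: lon ⌊3.1328/2⌋ = 1; lat ⌊7.6435/1⌋ = 7.
Subsquare: lon ⌊1.1328/0.0833333⌋ = 13 → n; lat ⌊0.6435/0.0416667⌋ = 15 → p.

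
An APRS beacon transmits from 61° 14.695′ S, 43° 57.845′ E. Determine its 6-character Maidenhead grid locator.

LC18xs

Shift to the Maidenhead origin (180°W, 90°S): lon 223.9641, lat 28.7551.
Field: 223.9641/20 → 11 → L, 28.7551/10 → 2 → C; chars LC.
Square: 3.9641/2 → 1, 8.7551/1 → 8; chars 18.
Subsquare: 1.9641/0.0833333 → 23 → x, 0.7551/0.0416667 → 18 → s; chars xs.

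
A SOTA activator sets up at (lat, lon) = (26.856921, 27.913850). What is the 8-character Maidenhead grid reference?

Offset from 180°W / 90°S: lon 207.91385°, lat 116.85692°.
Field (20°×10°, letters A–R): 207.91385/20 → 10 → K, 116.85692/10 → 11 → L; chars KL.
Square (2°×1°, digits 0–9): 7.91385/2 → 3, 6.85692/1 → 6; chars 36.
Subsquare (5′×2.5′, letters a–x): 1.91385/0.0833333 → 22 → w, 0.85692/0.0416667 → 20 → u; chars wu.
Extended square (30″×15″, digits 0–9): 0.08052/0.00833333 → 9, 0.02359/0.00416667 → 5; chars 95.

KL36wu95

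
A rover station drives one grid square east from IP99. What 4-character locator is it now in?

Longitude square 9; +1 → 10, wraps to 0, carry into field.
Longitude field I = 8; +1 → 9 = J.
The latitude characters are unchanged.

JP09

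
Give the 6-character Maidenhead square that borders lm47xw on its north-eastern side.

Longitude subsquare x = 23; +1 → 24, wraps to 0 = a, carry into square.
Longitude square 4; +1 → 5.
Latitude subsquare w = 22; +1 → 23 = x.

LM57ax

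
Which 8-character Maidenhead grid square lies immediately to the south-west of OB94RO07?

OB94qo96

Longitude extended square 0; −1 → -1, wraps to 9, carry into subsquare.
Longitude subsquare r = 17; −1 → 16 = q.
Latitude extended square 7; −1 → 6.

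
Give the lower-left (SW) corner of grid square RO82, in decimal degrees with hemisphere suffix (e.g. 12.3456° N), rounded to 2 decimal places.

52.00° N, 176.00° E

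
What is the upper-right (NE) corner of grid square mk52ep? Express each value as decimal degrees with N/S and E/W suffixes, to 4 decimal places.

12.6667° N, 70.4167° E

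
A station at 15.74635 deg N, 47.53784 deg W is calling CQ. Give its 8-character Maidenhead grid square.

GK65fr59

Shift to the Maidenhead origin (180°W, 90°S): lon 132.46216, lat 105.74635.
Field: 132.46216/20 → 6 → G, 105.74635/10 → 10 → K; chars GK.
Square: 12.46216/2 → 6, 5.74635/1 → 5; chars 65.
Subsquare: 0.46216/0.0833333 → 5 → f, 0.74635/0.0416667 → 17 → r; chars fr.
Extended square: 0.04549/0.00833333 → 5, 0.03802/0.00416667 → 9; chars 59.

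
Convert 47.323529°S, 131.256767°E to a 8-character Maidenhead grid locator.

PE52pq02

Add 180° to longitude and 90° to latitude: 311.25677, 42.67647.
Field: lon ⌊311.25677/20⌋ = 15 → P; lat ⌊42.67647/10⌋ = 4 → E.
Square: lon ⌊11.25677/2⌋ = 5; lat ⌊2.67647/1⌋ = 2.
Subsquare: lon ⌊1.25677/0.0833333⌋ = 15 → p; lat ⌊0.67647/0.0416667⌋ = 16 → q.
Extended square: lon ⌊0.00677/0.00833333⌋ = 0; lat ⌊0.00980/0.00416667⌋ = 2.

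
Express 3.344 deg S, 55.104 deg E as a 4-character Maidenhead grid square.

LI76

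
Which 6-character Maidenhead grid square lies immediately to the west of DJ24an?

DJ14xn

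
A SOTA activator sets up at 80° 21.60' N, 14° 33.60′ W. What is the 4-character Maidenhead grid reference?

IR20

Offset from 180°W / 90°S: lon 165.44°, lat 170.36°.
Field: lon ⌊165.44/20⌋ = 8 → I; lat ⌊170.36/10⌋ = 17 → R.
Square: lon ⌊5.44/2⌋ = 2; lat ⌊0.36/1⌋ = 0.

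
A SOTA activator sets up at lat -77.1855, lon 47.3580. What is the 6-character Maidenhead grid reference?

LB32qt

Shift to the Maidenhead origin (180°W, 90°S): lon 227.3580, lat 12.8145.
Field: 227.3580/20 → 11 → L, 12.8145/10 → 1 → B; chars LB.
Square: 7.3580/2 → 3, 2.8145/1 → 2; chars 32.
Subsquare: 1.3580/0.0833333 → 16 → q, 0.8145/0.0416667 → 19 → t; chars qt.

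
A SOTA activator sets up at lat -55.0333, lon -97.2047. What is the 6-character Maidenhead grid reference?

ED14jx

Offset from 180°W / 90°S: lon 82.7953°, lat 34.9667°.
Field: 82.7953/20 → 4 → E, 34.9667/10 → 3 → D; chars ED.
Square: 2.7953/2 → 1, 4.9667/1 → 4; chars 14.
Subsquare: 0.7953/0.0833333 → 9 → j, 0.9667/0.0416667 → 23 → x; chars jx.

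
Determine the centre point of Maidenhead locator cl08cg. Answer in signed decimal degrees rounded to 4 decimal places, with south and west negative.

Field C=2, L=11: +2·20° lon, +11·10° lat → SW at lon -140°, lat 20°.
Square 0, 8: +0·2° lon, +8·1° lat → SW at lon -140°, lat 28°.
Subsquare c=2, g=6: +2·0.0833333° lon, +6·0.0416667° lat → SW at lon -139.833°, lat 28.25°.
Cell spans 0.0833333° lon × 0.0416667° lat. Centre is SW corner plus half of each.
latitude 28.2708, longitude -139.7917.

28.2708, -139.7917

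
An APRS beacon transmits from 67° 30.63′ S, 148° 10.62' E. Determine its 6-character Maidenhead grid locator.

Add 180° to longitude and 90° to latitude: 328.1770, 22.4895.
Field: 328.1770/20 → 16 → Q, 22.4895/10 → 2 → C; chars QC.
Square: 8.1770/2 → 4, 2.4895/1 → 2; chars 42.
Subsquare: 0.1770/0.0833333 → 2 → c, 0.4895/0.0416667 → 11 → l; chars cl.

QC42cl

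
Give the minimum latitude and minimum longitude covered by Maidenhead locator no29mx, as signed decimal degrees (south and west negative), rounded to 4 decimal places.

59.9583, 85.0000

Field N=13, O=14: +13·20° lon, +14·10° lat → SW at lon 80°, lat 50°.
Square 2, 9: +2·2° lon, +9·1° lat → SW at lon 84°, lat 59°.
Subsquare m=12, x=23: +12·0.0833333° lon, +23·0.0416667° lat → SW at lon 85°, lat 59.9583°.
latitude 59.9583, longitude 85.0000.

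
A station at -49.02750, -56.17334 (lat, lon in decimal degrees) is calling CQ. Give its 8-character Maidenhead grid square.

GE10vx93

Shift to the Maidenhead origin (180°W, 90°S): lon 123.82666, lat 40.97250.
Field: lon ⌊123.82666/20⌋ = 6 → G; lat ⌊40.97250/10⌋ = 4 → E.
Square: lon ⌊3.82666/2⌋ = 1; lat ⌊0.97250/1⌋ = 0.
Subsquare: lon ⌊1.82666/0.0833333⌋ = 21 → v; lat ⌊0.97250/0.0416667⌋ = 23 → x.
Extended square: lon ⌊0.07666/0.00833333⌋ = 9; lat ⌊0.01417/0.00416667⌋ = 3.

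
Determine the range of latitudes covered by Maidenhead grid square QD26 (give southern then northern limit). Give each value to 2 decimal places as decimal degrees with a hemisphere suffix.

Field Q=16, D=3: +16·20° lon, +3·10° lat → SW at lon 140°, lat -60°.
Square 2, 6: +2·2° lon, +6·1° lat → SW at lon 144°, lat -54°.
Cell spans 2° lon × 1° lat.
south 54.00° S, north 53.00° S.

54.00° S, 53.00° S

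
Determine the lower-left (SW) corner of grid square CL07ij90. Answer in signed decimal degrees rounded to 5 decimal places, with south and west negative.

Field C=2, L=11: +2·20° lon, +11·10° lat → SW at lon -140°, lat 20°.
Square 0, 7: +0·2° lon, +7·1° lat → SW at lon -140°, lat 27°.
Subsquare i=8, j=9: +8·0.0833333° lon, +9·0.0416667° lat → SW at lon -139.333°, lat 27.375°.
Extended square 9, 0: +9·0.00833333° lon, +0·0.00416667° lat → SW at lon -139.258°, lat 27.375°.
latitude 27.37500, longitude -139.25833.

27.37500, -139.25833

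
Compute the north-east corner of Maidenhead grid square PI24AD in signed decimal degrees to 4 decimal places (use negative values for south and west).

Field P=15, I=8: +15·20° lon, +8·10° lat → SW at lon 120°, lat -10°.
Square 2, 4: +2·2° lon, +4·1° lat → SW at lon 124°, lat -6°.
Subsquare a=0, d=3: +0·0.0833333° lon, +3·0.0416667° lat → SW at lon 124°, lat -5.875°.
Cell spans 0.0833333° lon × 0.0416667° lat. NE corner is SW corner plus one full cell.
latitude -5.8333, longitude 124.0833.

-5.8333, 124.0833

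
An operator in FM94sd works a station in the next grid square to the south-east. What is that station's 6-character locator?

FM94tc

Longitude subsquare s = 18; +1 → 19 = t.
Latitude subsquare d = 3; −1 → 2 = c.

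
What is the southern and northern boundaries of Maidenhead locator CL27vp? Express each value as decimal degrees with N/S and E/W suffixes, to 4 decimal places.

Field C=2, L=11: +2·20° lon, +11·10° lat → SW at lon -140°, lat 20°.
Square 2, 7: +2·2° lon, +7·1° lat → SW at lon -136°, lat 27°.
Subsquare v=21, p=15: +21·0.0833333° lon, +15·0.0416667° lat → SW at lon -134.25°, lat 27.625°.
Cell spans 0.0833333° lon × 0.0416667° lat.
south 27.6250° N, north 27.6667° N.

27.6250° N, 27.6667° N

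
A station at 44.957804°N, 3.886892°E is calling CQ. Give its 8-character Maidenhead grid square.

Shift to the Maidenhead origin (180°W, 90°S): lon 183.88689, lat 134.95780.
Field (20°×10°, letters A–R): lon ⌊183.88689/20⌋ = 9 → J; lat ⌊134.95780/10⌋ = 13 → N.
Square (2°×1°, digits 0–9): lon ⌊3.88689/2⌋ = 1; lat ⌊4.95780/1⌋ = 4.
Subsquare (5′×2.5′, letters a–x): lon ⌊1.88689/0.0833333⌋ = 22 → w; lat ⌊0.95780/0.0416667⌋ = 22 → w.
Extended square (30″×15″, digits 0–9): lon ⌊0.05356/0.00833333⌋ = 6; lat ⌊0.04114/0.00416667⌋ = 9.

JN14ww69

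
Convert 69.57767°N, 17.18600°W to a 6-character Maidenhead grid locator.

Offset from 180°W / 90°S: lon 162.8140°, lat 159.5777°.
Field (20°×10°, letters A–R): lon ⌊162.8140/20⌋ = 8 → I; lat ⌊159.5777/10⌋ = 15 → P.
Square (2°×1°, digits 0–9): lon ⌊2.8140/2⌋ = 1; lat ⌊9.5777/1⌋ = 9.
Subsquare (5′×2.5′, letters a–x): lon ⌊0.8140/0.0833333⌋ = 9 → j; lat ⌊0.5777/0.0416667⌋ = 13 → n.

IP19jn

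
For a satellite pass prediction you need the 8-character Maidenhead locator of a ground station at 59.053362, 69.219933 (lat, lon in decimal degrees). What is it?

Offset from 180°W / 90°S: lon 249.21993°, lat 149.05336°.
Field (20°×10°, letters A–R): 249.21993/20 → 12 → M, 149.05336/10 → 14 → O; chars MO.
Square (2°×1°, digits 0–9): 9.21993/2 → 4, 9.05336/1 → 9; chars 49.
Subsquare (5′×2.5′, letters a–x): 1.21993/0.0833333 → 14 → o, 0.05336/0.0416667 → 1 → b; chars ob.
Extended square (30″×15″, digits 0–9): 0.05327/0.00833333 → 6, 0.01170/0.00416667 → 2; chars 62.

MO49ob62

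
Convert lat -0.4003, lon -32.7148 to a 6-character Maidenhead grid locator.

HI39po

Shift to the Maidenhead origin (180°W, 90°S): lon 147.2852, lat 89.5997.
Field: 147.2852/20 → 7 → H, 89.5997/10 → 8 → I; chars HI.
Square: 7.2852/2 → 3, 9.5997/1 → 9; chars 39.
Subsquare: 1.2852/0.0833333 → 15 → p, 0.5997/0.0416667 → 14 → o; chars po.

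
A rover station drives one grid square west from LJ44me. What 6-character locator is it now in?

Longitude subsquare m = 12; −1 → 11 = l.
The latitude characters are unchanged.

LJ44le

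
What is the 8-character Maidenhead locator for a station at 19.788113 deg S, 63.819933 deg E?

MH10vf80

Offset from 180°W / 90°S: lon 243.81993°, lat 70.21189°.
Field: lon ⌊243.81993/20⌋ = 12 → M; lat ⌊70.21189/10⌋ = 7 → H.
Square: lon ⌊3.81993/2⌋ = 1; lat ⌊0.21189/1⌋ = 0.
Subsquare: lon ⌊1.81993/0.0833333⌋ = 21 → v; lat ⌊0.21189/0.0416667⌋ = 5 → f.
Extended square: lon ⌊0.06993/0.00833333⌋ = 8; lat ⌊0.00355/0.00416667⌋ = 0.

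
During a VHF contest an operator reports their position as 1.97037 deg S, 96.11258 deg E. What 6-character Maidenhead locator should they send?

NI88ba

Offset from 180°W / 90°S: lon 276.1126°, lat 88.0296°.
Field (20°×10°, letters A–R): 276.1126/20 → 13 → N, 88.0296/10 → 8 → I; chars NI.
Square (2°×1°, digits 0–9): 16.1126/2 → 8, 8.0296/1 → 8; chars 88.
Subsquare (5′×2.5′, letters a–x): 0.1126/0.0833333 → 1 → b, 0.0296/0.0416667 → 0 → a; chars ba.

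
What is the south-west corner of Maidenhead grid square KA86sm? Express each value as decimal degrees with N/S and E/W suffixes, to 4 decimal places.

Field K=10, A=0: +10·20° lon, +0·10° lat → SW at lon 20°, lat -90°.
Square 8, 6: +8·2° lon, +6·1° lat → SW at lon 36°, lat -84°.
Subsquare s=18, m=12: +18·0.0833333° lon, +12·0.0416667° lat → SW at lon 37.5°, lat -83.5°.
latitude 83.5000° S, longitude 37.5000° E.

83.5000° S, 37.5000° E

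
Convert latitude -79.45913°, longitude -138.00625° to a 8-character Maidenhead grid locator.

CB00xm99

Shift to the Maidenhead origin (180°W, 90°S): lon 41.99375, lat 10.54087.
Field (20°×10°, letters A–R): lon ⌊41.99375/20⌋ = 2 → C; lat ⌊10.54087/10⌋ = 1 → B.
Square (2°×1°, digits 0–9): lon ⌊1.99375/2⌋ = 0; lat ⌊0.54087/1⌋ = 0.
Subsquare (5′×2.5′, letters a–x): lon ⌊1.99375/0.0833333⌋ = 23 → x; lat ⌊0.54087/0.0416667⌋ = 12 → m.
Extended square (30″×15″, digits 0–9): lon ⌊0.07708/0.00833333⌋ = 9; lat ⌊0.04087/0.00416667⌋ = 9.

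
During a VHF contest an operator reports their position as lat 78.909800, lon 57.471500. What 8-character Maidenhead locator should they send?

LQ88rv68

Shift to the Maidenhead origin (180°W, 90°S): lon 237.47150, lat 168.90980.
Field: lon ⌊237.47150/20⌋ = 11 → L; lat ⌊168.90980/10⌋ = 16 → Q.
Square: lon ⌊17.47150/2⌋ = 8; lat ⌊8.90980/1⌋ = 8.
Subsquare: lon ⌊1.47150/0.0833333⌋ = 17 → r; lat ⌊0.90980/0.0416667⌋ = 21 → v.
Extended square: lon ⌊0.05483/0.00833333⌋ = 6; lat ⌊0.03480/0.00416667⌋ = 8.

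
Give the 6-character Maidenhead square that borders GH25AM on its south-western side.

GH15xl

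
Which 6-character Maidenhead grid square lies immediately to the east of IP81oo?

Longitude subsquare o = 14; +1 → 15 = p.
The latitude characters are unchanged.

IP81po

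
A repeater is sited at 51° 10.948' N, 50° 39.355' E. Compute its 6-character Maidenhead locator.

LO51he

Add 180° to longitude and 90° to latitude: 230.6559, 141.1825.
Field: 230.6559/20 → 11 → L, 141.1825/10 → 14 → O; chars LO.
Square: 10.6559/2 → 5, 1.1825/1 → 1; chars 51.
Subsquare: 0.6559/0.0833333 → 7 → h, 0.1825/0.0416667 → 4 → e; chars he.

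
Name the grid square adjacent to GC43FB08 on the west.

GC43eb98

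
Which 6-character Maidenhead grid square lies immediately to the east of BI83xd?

Longitude subsquare x = 23; +1 → 24, wraps to 0 = a, carry into square.
Longitude square 8; +1 → 9.
The latitude characters are unchanged.

BI93ad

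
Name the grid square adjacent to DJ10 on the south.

DI19

Latitude square 0; −1 → -1, wraps to 9, carry into field.
Latitude field J = 9; −1 → 8 = I.
The longitude characters are unchanged.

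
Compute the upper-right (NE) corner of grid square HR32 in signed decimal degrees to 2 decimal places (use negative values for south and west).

83.00, -32.00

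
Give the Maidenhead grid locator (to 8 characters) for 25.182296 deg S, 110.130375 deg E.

OG54bt56

Add 180° to longitude and 90° to latitude: 290.13038, 64.81770.
Field (20°×10°, letters A–R): lon ⌊290.13038/20⌋ = 14 → O; lat ⌊64.81770/10⌋ = 6 → G.
Square (2°×1°, digits 0–9): lon ⌊10.13038/2⌋ = 5; lat ⌊4.81770/1⌋ = 4.
Subsquare (5′×2.5′, letters a–x): lon ⌊0.13038/0.0833333⌋ = 1 → b; lat ⌊0.81770/0.0416667⌋ = 19 → t.
Extended square (30″×15″, digits 0–9): lon ⌊0.04704/0.00833333⌋ = 5; lat ⌊0.02604/0.00416667⌋ = 6.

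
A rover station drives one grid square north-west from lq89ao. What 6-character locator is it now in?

Longitude subsquare a = 0; −1 → -1, wraps to 23 = x, carry into square.
Longitude square 8; −1 → 7.
Latitude subsquare o = 14; +1 → 15 = p.

LQ79xp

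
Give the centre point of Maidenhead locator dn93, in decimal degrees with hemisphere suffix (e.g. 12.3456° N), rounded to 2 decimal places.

43.50° N, 101.00° W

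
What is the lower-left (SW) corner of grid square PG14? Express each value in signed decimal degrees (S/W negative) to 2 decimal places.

-26.00, 122.00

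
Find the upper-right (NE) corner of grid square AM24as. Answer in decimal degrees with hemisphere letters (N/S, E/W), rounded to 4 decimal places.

34.7917° N, 175.9167° W

Field A=0, M=12: +0·20° lon, +12·10° lat → SW at lon -180°, lat 30°.
Square 2, 4: +2·2° lon, +4·1° lat → SW at lon -176°, lat 34°.
Subsquare a=0, s=18: +0·0.0833333° lon, +18·0.0416667° lat → SW at lon -176°, lat 34.75°.
Cell spans 0.0833333° lon × 0.0416667° lat. NE corner is SW corner plus one full cell.
latitude 34.7917° N, longitude 175.9167° W.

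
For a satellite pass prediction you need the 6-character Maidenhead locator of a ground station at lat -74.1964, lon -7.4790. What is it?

IB65gt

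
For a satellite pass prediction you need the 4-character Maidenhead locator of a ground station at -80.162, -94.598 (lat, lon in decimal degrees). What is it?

EA29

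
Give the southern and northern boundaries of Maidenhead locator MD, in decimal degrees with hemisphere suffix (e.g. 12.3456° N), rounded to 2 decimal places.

60.00° S, 50.00° S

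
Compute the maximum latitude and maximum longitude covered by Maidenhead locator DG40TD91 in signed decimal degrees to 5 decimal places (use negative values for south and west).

Field D=3, G=6: +3·20° lon, +6·10° lat → SW at lon -120°, lat -30°.
Square 4, 0: +4·2° lon, +0·1° lat → SW at lon -112°, lat -30°.
Subsquare t=19, d=3: +19·0.0833333° lon, +3·0.0416667° lat → SW at lon -110.417°, lat -29.875°.
Extended square 9, 1: +9·0.00833333° lon, +1·0.00416667° lat → SW at lon -110.342°, lat -29.8708°.
Cell spans 0.00833333° lon × 0.00416667° lat. NE corner is SW corner plus one full cell.
latitude -29.86667, longitude -110.33333.

-29.86667, -110.33333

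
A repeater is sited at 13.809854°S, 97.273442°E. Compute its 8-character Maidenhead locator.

NH86pe25

Add 180° to longitude and 90° to latitude: 277.27344, 76.19015.
Field: 277.27344/20 → 13 → N, 76.19015/10 → 7 → H; chars NH.
Square: 17.27344/2 → 8, 6.19015/1 → 6; chars 86.
Subsquare: 1.27344/0.0833333 → 15 → p, 0.19015/0.0416667 → 4 → e; chars pe.
Extended square: 0.02344/0.00833333 → 2, 0.02348/0.00416667 → 5; chars 25.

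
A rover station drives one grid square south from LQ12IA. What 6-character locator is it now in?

LQ11ix

Latitude subsquare a = 0; −1 → -1, wraps to 23 = x, carry into square.
Latitude square 2; −1 → 1.
The longitude characters are unchanged.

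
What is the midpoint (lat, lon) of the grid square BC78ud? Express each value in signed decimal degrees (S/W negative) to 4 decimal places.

Field B=1, C=2: +1·20° lon, +2·10° lat → SW at lon -160°, lat -70°.
Square 7, 8: +7·2° lon, +8·1° lat → SW at lon -146°, lat -62°.
Subsquare u=20, d=3: +20·0.0833333° lon, +3·0.0416667° lat → SW at lon -144.333°, lat -61.875°.
Cell spans 0.0833333° lon × 0.0416667° lat. Centre is SW corner plus half of each.
latitude -61.8542, longitude -144.2917.

-61.8542, -144.2917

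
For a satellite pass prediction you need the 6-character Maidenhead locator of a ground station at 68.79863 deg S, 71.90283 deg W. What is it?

FC41be

Add 180° to longitude and 90° to latitude: 108.0972, 21.2014.
Field: 108.0972/20 → 5 → F, 21.2014/10 → 2 → C; chars FC.
Square: 8.0972/2 → 4, 1.2014/1 → 1; chars 41.
Subsquare: 0.0972/0.0833333 → 1 → b, 0.2014/0.0416667 → 4 → e; chars be.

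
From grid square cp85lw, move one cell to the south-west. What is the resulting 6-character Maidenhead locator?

Longitude subsquare l = 11; −1 → 10 = k.
Latitude subsquare w = 22; −1 → 21 = v.

CP85kv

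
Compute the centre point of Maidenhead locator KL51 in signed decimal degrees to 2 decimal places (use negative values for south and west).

21.50, 31.00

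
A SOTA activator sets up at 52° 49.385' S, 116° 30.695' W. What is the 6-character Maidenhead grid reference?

Shift to the Maidenhead origin (180°W, 90°S): lon 63.4884, lat 37.1769.
Field: 63.4884/20 → 3 → D, 37.1769/10 → 3 → D; chars DD.
Square: 3.4884/2 → 1, 7.1769/1 → 7; chars 17.
Subsquare: 1.4884/0.0833333 → 17 → r, 0.1769/0.0416667 → 4 → e; chars re.

DD17re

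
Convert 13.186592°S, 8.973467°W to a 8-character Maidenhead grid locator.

IH56mt35

Shift to the Maidenhead origin (180°W, 90°S): lon 171.02653, lat 76.81341.
Field: 171.02653/20 → 8 → I, 76.81341/10 → 7 → H; chars IH.
Square: 11.02653/2 → 5, 6.81341/1 → 6; chars 56.
Subsquare: 1.02653/0.0833333 → 12 → m, 0.81341/0.0416667 → 19 → t; chars mt.
Extended square: 0.02653/0.00833333 → 3, 0.02174/0.00416667 → 5; chars 35.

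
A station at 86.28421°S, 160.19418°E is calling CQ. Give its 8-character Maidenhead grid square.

Offset from 180°W / 90°S: lon 340.19418°, lat 3.71579°.
Field (20°×10°, letters A–R): lon ⌊340.19418/20⌋ = 17 → R; lat ⌊3.71579/10⌋ = 0 → A.
Square (2°×1°, digits 0–9): lon ⌊0.19418/2⌋ = 0; lat ⌊3.71579/1⌋ = 3.
Subsquare (5′×2.5′, letters a–x): lon ⌊0.19418/0.0833333⌋ = 2 → c; lat ⌊0.71579/0.0416667⌋ = 17 → r.
Extended square (30″×15″, digits 0–9): lon ⌊0.02751/0.00833333⌋ = 3; lat ⌊0.00746/0.00416667⌋ = 1.

RA03cr31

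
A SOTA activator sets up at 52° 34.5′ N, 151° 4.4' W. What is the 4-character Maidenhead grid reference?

BO42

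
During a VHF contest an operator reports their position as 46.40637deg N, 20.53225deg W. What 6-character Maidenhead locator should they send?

HN96rj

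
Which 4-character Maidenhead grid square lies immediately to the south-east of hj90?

II09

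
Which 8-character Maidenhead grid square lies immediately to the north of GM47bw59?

GM47bx50

Latitude extended square 9; +1 → 10, wraps to 0, carry into subsquare.
Latitude subsquare w = 22; +1 → 23 = x.
The longitude characters are unchanged.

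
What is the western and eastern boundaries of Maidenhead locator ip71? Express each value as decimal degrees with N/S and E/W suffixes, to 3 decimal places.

6.000° W, 4.000° W

Field I=8, P=15: +8·20° lon, +15·10° lat → SW at lon -20°, lat 60°.
Square 7, 1: +7·2° lon, +1·1° lat → SW at lon -6°, lat 61°.
Cell spans 2° lon × 1° lat.
west 6.000° W, east 4.000° W.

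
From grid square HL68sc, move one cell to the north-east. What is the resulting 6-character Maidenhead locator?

HL68td

Longitude subsquare s = 18; +1 → 19 = t.
Latitude subsquare c = 2; +1 → 3 = d.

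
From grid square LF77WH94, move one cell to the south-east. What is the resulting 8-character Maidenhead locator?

LF77xh03

Longitude extended square 9; +1 → 10, wraps to 0, carry into subsquare.
Longitude subsquare w = 22; +1 → 23 = x.
Latitude extended square 4; −1 → 3.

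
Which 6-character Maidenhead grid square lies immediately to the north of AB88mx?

Latitude subsquare x = 23; +1 → 24, wraps to 0 = a, carry into square.
Latitude square 8; +1 → 9.
The longitude characters are unchanged.

AB89ma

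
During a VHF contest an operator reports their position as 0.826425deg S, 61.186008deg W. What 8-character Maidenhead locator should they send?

Shift to the Maidenhead origin (180°W, 90°S): lon 118.81399, lat 89.17357.
Field (20°×10°, letters A–R): 118.81399/20 → 5 → F, 89.17357/10 → 8 → I; chars FI.
Square (2°×1°, digits 0–9): 18.81399/2 → 9, 9.17357/1 → 9; chars 99.
Subsquare (5′×2.5′, letters a–x): 0.81399/0.0833333 → 9 → j, 0.17357/0.0416667 → 4 → e; chars je.
Extended square (30″×15″, digits 0–9): 0.06399/0.00833333 → 7, 0.00691/0.00416667 → 1; chars 71.

FI99je71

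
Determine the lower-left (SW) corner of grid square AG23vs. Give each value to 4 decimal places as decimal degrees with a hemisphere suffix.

Field A=0, G=6: +0·20° lon, +6·10° lat → SW at lon -180°, lat -30°.
Square 2, 3: +2·2° lon, +3·1° lat → SW at lon -176°, lat -27°.
Subsquare v=21, s=18: +21·0.0833333° lon, +18·0.0416667° lat → SW at lon -174.25°, lat -26.25°.
latitude 26.2500° S, longitude 174.2500° W.

26.2500° S, 174.2500° W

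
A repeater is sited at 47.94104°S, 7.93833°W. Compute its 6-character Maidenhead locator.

Offset from 180°W / 90°S: lon 172.0617°, lat 42.0590°.
Field: 172.0617/20 → 8 → I, 42.0590/10 → 4 → E; chars IE.
Square: 12.0617/2 → 6, 2.0590/1 → 2; chars 62.
Subsquare: 0.0617/0.0833333 → 0 → a, 0.0590/0.0416667 → 1 → b; chars ab.

IE62ab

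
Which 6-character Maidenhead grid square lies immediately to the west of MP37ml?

MP37ll

Longitude subsquare m = 12; −1 → 11 = l.
The latitude characters are unchanged.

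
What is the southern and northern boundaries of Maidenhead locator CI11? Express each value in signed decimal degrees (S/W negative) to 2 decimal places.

-9.00, -8.00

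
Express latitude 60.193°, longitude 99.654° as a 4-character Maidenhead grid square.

NP90

Offset from 180°W / 90°S: lon 279.65°, lat 150.19°.
Field: 279.65/20 → 13 → N, 150.19/10 → 15 → P; chars NP.
Square: 19.65/2 → 9, 0.19/1 → 0; chars 90.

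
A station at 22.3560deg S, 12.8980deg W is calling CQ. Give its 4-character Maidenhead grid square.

IG37

Add 180° to longitude and 90° to latitude: 167.10, 67.64.
Field (20°×10°, letters A–R): lon ⌊167.10/20⌋ = 8 → I; lat ⌊67.64/10⌋ = 6 → G.
Square (2°×1°, digits 0–9): lon ⌊7.10/2⌋ = 3; lat ⌊7.64/1⌋ = 7.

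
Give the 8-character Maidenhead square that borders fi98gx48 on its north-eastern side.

FI98gx59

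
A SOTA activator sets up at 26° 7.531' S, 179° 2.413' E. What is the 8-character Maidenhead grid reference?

RG93mu49

Offset from 180°W / 90°S: lon 359.04022°, lat 63.87448°.
Field (20°×10°, letters A–R): lon ⌊359.04022/20⌋ = 17 → R; lat ⌊63.87448/10⌋ = 6 → G.
Square (2°×1°, digits 0–9): lon ⌊19.04022/2⌋ = 9; lat ⌊3.87448/1⌋ = 3.
Subsquare (5′×2.5′, letters a–x): lon ⌊1.04022/0.0833333⌋ = 12 → m; lat ⌊0.87448/0.0416667⌋ = 20 → u.
Extended square (30″×15″, digits 0–9): lon ⌊0.04022/0.00833333⌋ = 4; lat ⌊0.04115/0.00416667⌋ = 9.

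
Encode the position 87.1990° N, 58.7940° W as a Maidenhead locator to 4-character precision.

Shift to the Maidenhead origin (180°W, 90°S): lon 121.21, lat 177.20.
Field: lon ⌊121.21/20⌋ = 6 → G; lat ⌊177.20/10⌋ = 17 → R.
Square: lon ⌊1.21/2⌋ = 0; lat ⌊7.20/1⌋ = 7.

GR07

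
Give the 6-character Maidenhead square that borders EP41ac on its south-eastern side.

Longitude subsquare a = 0; +1 → 1 = b.
Latitude subsquare c = 2; −1 → 1 = b.

EP41bb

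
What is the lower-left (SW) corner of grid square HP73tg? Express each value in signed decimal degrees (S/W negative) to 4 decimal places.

63.2500, -24.4167

Field H=7, P=15: +7·20° lon, +15·10° lat → SW at lon -40°, lat 60°.
Square 7, 3: +7·2° lon, +3·1° lat → SW at lon -26°, lat 63°.
Subsquare t=19, g=6: +19·0.0833333° lon, +6·0.0416667° lat → SW at lon -24.4167°, lat 63.25°.
latitude 63.2500, longitude -24.4167.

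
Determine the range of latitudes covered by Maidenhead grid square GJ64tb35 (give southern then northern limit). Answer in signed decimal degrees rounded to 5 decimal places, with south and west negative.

Field G=6, J=9: +6·20° lon, +9·10° lat → SW at lon -60°, lat 0°.
Square 6, 4: +6·2° lon, +4·1° lat → SW at lon -48°, lat 4°.
Subsquare t=19, b=1: +19·0.0833333° lon, +1·0.0416667° lat → SW at lon -46.4167°, lat 4.04167°.
Extended square 3, 5: +3·0.00833333° lon, +5·0.00416667° lat → SW at lon -46.3917°, lat 4.0625°.
Cell spans 0.00833333° lon × 0.00416667° lat.
south 4.06250, north 4.06667.

4.06250, 4.06667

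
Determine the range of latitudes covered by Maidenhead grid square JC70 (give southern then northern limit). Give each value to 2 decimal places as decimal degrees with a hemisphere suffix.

Field J=9, C=2: +9·20° lon, +2·10° lat → SW at lon 0°, lat -70°.
Square 7, 0: +7·2° lon, +0·1° lat → SW at lon 14°, lat -70°.
Cell spans 2° lon × 1° lat.
south 70.00° S, north 69.00° S.

70.00° S, 69.00° S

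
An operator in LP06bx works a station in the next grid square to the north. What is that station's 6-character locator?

LP07ba

Latitude subsquare x = 23; +1 → 24, wraps to 0 = a, carry into square.
Latitude square 6; +1 → 7.
The longitude characters are unchanged.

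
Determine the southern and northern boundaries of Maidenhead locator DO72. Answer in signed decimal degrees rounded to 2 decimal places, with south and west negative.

Field D=3, O=14: +3·20° lon, +14·10° lat → SW at lon -120°, lat 50°.
Square 7, 2: +7·2° lon, +2·1° lat → SW at lon -106°, lat 52°.
Cell spans 2° lon × 1° lat.
south 52.00, north 53.00.

52.00, 53.00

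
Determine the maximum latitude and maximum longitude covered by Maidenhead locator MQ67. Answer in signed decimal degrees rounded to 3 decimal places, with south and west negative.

78.000, 74.000

Field M=12, Q=16: +12·20° lon, +16·10° lat → SW at lon 60°, lat 70°.
Square 6, 7: +6·2° lon, +7·1° lat → SW at lon 72°, lat 77°.
Cell spans 2° lon × 1° lat. NE corner is SW corner plus one full cell.
latitude 78.000, longitude 74.000.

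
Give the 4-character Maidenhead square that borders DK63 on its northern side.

DK64

Latitude square 3; +1 → 4.
The longitude characters are unchanged.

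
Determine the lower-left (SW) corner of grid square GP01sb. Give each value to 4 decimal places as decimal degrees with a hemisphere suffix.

61.0417° N, 58.5000° W

Field G=6, P=15: +6·20° lon, +15·10° lat → SW at lon -60°, lat 60°.
Square 0, 1: +0·2° lon, +1·1° lat → SW at lon -60°, lat 61°.
Subsquare s=18, b=1: +18·0.0833333° lon, +1·0.0416667° lat → SW at lon -58.5°, lat 61.0417°.
latitude 61.0417° N, longitude 58.5000° W.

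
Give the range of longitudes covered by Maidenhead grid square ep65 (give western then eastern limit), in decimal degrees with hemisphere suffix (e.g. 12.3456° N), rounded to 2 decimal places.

Field E=4, P=15: +4·20° lon, +15·10° lat → SW at lon -100°, lat 60°.
Square 6, 5: +6·2° lon, +5·1° lat → SW at lon -88°, lat 65°.
Cell spans 2° lon × 1° lat.
west 88.00° W, east 86.00° W.

88.00° W, 86.00° W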